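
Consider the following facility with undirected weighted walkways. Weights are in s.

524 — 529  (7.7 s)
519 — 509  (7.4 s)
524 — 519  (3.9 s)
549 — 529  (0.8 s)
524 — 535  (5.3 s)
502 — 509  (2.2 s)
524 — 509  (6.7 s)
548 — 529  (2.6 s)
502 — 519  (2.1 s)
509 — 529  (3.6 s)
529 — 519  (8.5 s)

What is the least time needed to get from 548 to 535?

Enumerating some paths:
548 → 529 → 509 → 524 → 535: 2.6+3.6+6.7+5.3 = 18.2
548 → 529 → 509 → 502 → 519 → 524 → 535: 2.6+3.6+2.2+2.1+3.9+5.3 = 19.7
548 → 529 → 519 → 524 → 535: 2.6+8.5+3.9+5.3 = 20.3
548 → 529 → 524 → 535: 2.6+7.7+5.3 = 15.6
Cheapest is 548 → 529 → 524 → 535 at 15.6 s.

15.6 s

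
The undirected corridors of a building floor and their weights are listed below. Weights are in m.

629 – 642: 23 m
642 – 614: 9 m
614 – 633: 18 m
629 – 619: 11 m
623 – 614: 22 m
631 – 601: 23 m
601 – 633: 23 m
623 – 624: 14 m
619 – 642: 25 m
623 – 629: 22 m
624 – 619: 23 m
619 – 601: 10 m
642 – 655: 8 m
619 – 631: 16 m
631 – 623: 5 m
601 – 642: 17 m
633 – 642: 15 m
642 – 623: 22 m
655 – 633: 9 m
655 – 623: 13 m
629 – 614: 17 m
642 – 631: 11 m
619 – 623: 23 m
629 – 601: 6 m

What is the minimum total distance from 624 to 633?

36 m

Enumerating some paths:
624 → 623 → 655 → 633: 14+13+9 = 36
624 → 623 → 631 → 642 → 633: 14+5+11+15 = 45
624 → 623 → 631 → 642 → 655 → 633: 14+5+11+8+9 = 47
Cheapest is 624 → 623 → 655 → 633 at 36 m.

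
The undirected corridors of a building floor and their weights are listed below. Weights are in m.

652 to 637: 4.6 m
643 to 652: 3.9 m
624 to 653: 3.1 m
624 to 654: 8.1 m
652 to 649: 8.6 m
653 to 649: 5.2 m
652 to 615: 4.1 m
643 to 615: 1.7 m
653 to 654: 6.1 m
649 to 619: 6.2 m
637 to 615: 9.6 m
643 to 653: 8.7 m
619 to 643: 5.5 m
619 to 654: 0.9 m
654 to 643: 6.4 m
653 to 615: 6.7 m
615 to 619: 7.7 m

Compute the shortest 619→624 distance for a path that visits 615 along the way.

Best 619 to 615: 619–643–615 costing 7.2
Shortest 615→624: 615–653–624 = 9.8
Total via 615: 7.2 + 9.8 = 17 m.

17 m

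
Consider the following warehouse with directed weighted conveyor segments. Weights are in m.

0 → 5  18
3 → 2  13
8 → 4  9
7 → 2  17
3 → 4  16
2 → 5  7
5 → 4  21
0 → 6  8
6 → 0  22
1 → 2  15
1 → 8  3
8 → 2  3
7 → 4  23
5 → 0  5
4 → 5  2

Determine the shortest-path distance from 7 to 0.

29 m

Settle nodes by increasing distance from 7:
7: 0
2: 17  (via 7)
4: 23  (via 7)
5: 24  (via 2)
0: 29  (via 5)
Shortest route: 7 → 2 → 5 → 0 = 29 m.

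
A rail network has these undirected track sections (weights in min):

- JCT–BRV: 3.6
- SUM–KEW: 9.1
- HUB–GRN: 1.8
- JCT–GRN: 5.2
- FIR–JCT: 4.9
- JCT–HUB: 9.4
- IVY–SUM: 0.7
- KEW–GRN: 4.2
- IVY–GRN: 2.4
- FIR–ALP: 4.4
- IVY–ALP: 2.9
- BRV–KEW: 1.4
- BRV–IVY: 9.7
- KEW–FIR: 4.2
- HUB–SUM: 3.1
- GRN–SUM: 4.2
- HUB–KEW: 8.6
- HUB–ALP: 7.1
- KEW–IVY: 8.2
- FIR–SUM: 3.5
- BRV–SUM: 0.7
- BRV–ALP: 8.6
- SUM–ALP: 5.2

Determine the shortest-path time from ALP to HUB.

Running Dijkstra from ALP:
ALP: 0
IVY: 2.9  (via ALP)
SUM: 3.6  (via IVY)
BRV: 4.3  (via SUM)
FIR: 4.4  (via ALP)
GRN: 5.3  (via IVY)
KEW: 5.7  (via BRV)
HUB: 6.7  (via SUM)
Shortest route: ALP → IVY → SUM → HUB = 6.7 min.

6.7 min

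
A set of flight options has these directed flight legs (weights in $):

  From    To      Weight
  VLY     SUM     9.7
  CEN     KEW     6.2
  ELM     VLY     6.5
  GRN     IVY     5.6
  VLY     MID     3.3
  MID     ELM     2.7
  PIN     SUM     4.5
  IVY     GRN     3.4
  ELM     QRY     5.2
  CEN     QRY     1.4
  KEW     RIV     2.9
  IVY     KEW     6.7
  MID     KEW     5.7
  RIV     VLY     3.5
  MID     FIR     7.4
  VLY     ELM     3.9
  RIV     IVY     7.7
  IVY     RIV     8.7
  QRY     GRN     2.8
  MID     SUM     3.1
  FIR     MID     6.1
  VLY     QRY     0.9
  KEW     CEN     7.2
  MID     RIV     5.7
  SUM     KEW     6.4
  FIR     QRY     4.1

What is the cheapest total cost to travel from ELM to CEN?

$22.7

Shortest distances from ELM:
ELM: 0
QRY: 5.2  (via ELM)
VLY: 6.5  (via ELM)
GRN: 8  (via QRY)
MID: 9.8  (via VLY)
SUM: 12.9  (via MID)
IVY: 13.6  (via GRN)
KEW: 15.5  (via MID)
RIV: 15.5  (via MID)
FIR: 17.2  (via MID)
CEN: 22.7  (via KEW)
Shortest route: ELM → VLY → MID → KEW → CEN = $22.7.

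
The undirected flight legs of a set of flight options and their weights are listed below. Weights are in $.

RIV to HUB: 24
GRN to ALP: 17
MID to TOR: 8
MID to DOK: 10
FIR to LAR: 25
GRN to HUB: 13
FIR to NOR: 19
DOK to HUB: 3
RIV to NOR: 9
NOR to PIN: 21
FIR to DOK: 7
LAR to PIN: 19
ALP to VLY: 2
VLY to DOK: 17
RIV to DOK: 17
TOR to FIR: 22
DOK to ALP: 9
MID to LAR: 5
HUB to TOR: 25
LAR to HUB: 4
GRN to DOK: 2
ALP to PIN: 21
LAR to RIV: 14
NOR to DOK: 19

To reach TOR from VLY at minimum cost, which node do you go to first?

ALP

Compare a few routes:
VLY - DOK - MID - TOR: 17+10+8 = 35
VLY - DOK - HUB - LAR - MID - TOR: 17+3+4+5+8 = 37
VLY - ALP - DOK - HUB - LAR - MID - TOR: 2+9+3+4+5+8 = 31
VLY - ALP - DOK - MID - TOR: 2+9+10+8 = 29
Cheapest is VLY - ALP - DOK - MID - TOR at $29.
So from VLY the first move is to ALP.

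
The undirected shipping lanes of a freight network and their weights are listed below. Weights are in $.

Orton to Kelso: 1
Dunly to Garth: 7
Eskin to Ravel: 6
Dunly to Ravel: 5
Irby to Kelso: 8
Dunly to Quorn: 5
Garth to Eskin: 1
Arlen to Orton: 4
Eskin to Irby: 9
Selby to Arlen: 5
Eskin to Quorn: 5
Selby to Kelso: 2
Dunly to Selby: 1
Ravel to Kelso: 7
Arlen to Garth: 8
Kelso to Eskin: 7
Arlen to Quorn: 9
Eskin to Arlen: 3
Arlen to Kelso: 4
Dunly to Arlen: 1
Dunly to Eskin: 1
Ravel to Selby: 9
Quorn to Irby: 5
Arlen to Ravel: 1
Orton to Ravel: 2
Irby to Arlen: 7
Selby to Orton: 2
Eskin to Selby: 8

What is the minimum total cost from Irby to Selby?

$9

Shortest distances from Irby:
Irby: 0
Quorn: 5  (via Irby)
Arlen: 7  (via Irby)
Kelso: 8  (via Irby)
Dunly: 8  (via Arlen)
Ravel: 8  (via Arlen)
Orton: 9  (via Kelso)
Eskin: 9  (via Irby)
Selby: 9  (via Dunly)
Shortest route: Irby–Arlen–Dunly–Selby = $9.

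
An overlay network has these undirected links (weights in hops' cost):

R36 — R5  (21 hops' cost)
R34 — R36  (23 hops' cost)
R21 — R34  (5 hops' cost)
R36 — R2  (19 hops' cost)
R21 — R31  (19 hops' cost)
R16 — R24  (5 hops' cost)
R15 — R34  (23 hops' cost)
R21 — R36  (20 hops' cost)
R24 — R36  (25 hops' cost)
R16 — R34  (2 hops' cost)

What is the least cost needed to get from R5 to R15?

Shortest distances from R5:
R5: 0
R36: 21  (via R5)
R2: 40  (via R36)
R21: 41  (via R36)
R34: 44  (via R36)
R24: 46  (via R36)
R16: 46  (via R34)
R31: 60  (via R21)
R15: 67  (via R34)
Shortest route: R5–R36–R34–R15 = 67 hops' cost.

67 hops' cost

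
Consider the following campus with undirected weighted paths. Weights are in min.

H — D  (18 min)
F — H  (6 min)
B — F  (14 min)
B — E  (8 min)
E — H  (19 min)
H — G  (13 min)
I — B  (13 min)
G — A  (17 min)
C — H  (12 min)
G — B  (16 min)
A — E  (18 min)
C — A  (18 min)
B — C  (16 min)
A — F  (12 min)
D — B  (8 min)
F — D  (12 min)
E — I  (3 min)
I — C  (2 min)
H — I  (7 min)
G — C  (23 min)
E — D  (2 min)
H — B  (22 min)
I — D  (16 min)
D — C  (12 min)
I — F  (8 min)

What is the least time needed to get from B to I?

11 min

Enumerating some paths:
B–I: 13 = 13
B–E–I: 8+3 = 11
Cheapest is B–E–I at 11 min.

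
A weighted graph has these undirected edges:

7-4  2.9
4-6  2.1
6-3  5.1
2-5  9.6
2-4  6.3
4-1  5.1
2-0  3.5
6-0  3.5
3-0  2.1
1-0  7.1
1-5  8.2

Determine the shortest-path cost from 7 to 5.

16.2

Shortest distances from 7:
7: 0
4: 2.9  (via 7)
6: 5  (via 4)
1: 8  (via 4)
0: 8.5  (via 6)
2: 9.2  (via 4)
3: 10.1  (via 6)
5: 16.2  (via 1)
Shortest route: 7–4–1–5 = 16.2.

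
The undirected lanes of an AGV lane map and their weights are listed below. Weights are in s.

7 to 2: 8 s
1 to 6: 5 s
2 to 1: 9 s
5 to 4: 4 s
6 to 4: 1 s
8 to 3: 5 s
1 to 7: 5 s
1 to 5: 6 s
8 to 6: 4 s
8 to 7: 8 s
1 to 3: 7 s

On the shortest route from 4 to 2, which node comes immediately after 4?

6

Candidate routes:
4–6–1–7–2: 1+5+5+8 = 19
4–6–8–7–2: 1+4+8+8 = 21
4–5–1–2: 4+6+9 = 19
4–6–1–2: 1+5+9 = 15
Cheapest is 4–6–1–2 at 15 s.
So from 4 the first move is to 6.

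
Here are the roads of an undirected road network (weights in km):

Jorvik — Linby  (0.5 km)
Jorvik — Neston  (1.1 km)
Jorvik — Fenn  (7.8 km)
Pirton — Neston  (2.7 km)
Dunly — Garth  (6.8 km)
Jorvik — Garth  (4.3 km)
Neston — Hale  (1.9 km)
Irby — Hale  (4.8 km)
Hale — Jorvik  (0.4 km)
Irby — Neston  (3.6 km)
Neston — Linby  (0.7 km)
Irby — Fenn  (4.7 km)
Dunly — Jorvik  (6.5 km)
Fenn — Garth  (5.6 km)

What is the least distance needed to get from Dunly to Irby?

11.2 km

Settle nodes by increasing distance from Dunly:
Dunly: 0
Jorvik: 6.5  (via Dunly)
Garth: 6.8  (via Dunly)
Hale: 6.9  (via Jorvik)
Linby: 7  (via Jorvik)
Neston: 7.6  (via Jorvik)
Pirton: 10.3  (via Neston)
Irby: 11.2  (via Neston)
Shortest route: Dunly → Jorvik → Neston → Irby = 11.2 km.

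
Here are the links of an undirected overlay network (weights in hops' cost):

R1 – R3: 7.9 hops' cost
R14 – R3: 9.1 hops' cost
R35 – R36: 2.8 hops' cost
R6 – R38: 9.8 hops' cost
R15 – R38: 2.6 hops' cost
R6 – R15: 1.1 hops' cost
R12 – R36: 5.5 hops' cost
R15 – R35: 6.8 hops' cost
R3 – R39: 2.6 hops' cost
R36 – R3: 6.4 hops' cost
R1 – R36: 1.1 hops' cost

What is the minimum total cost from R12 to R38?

Enumerating some paths:
R12–R36–R35–R15–R6–R38: 5.5+2.8+6.8+1.1+9.8 = 26
R12–R36–R35–R15–R38: 5.5+2.8+6.8+2.6 = 17.7
Cheapest is R12–R36–R35–R15–R38 at 17.7 hops' cost.

17.7 hops' cost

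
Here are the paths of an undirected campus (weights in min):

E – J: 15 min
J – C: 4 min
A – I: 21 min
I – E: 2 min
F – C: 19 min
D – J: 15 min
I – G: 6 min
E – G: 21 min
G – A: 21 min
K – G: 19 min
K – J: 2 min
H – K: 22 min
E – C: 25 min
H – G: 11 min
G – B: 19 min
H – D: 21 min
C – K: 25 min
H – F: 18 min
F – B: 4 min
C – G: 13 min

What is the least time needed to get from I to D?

Running Dijkstra from I:
I: 0
E: 2  (via I)
G: 6  (via I)
H: 17  (via G)
J: 17  (via E)
C: 19  (via G)
K: 19  (via J)
A: 21  (via I)
B: 25  (via G)
F: 29  (via B)
D: 32  (via J)
Shortest route: I → E → J → D = 32 min.

32 min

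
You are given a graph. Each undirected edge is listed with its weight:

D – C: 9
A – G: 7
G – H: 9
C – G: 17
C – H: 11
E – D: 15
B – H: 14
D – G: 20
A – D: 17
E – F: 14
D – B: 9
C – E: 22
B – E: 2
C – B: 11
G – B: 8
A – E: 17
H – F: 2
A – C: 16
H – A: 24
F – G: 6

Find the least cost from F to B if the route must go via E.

16

Shortest F→E: F–E = 14
Shortest E→B: E–B = 2
Total via E: 14 + 2 = 16.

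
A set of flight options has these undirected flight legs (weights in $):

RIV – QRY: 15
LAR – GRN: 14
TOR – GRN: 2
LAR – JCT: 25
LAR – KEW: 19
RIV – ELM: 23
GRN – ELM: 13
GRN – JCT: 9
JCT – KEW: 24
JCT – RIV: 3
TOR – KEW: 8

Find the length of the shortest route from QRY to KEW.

$37

Compare a few routes:
QRY - RIV - JCT - GRN - TOR - KEW: 15+3+9+2+8 = 37
QRY - RIV - JCT - GRN - LAR - KEW: 15+3+9+14+19 = 60
QRY - RIV - JCT - KEW: 15+3+24 = 42
The minimum is $37 via QRY - RIV - JCT - GRN - TOR - KEW.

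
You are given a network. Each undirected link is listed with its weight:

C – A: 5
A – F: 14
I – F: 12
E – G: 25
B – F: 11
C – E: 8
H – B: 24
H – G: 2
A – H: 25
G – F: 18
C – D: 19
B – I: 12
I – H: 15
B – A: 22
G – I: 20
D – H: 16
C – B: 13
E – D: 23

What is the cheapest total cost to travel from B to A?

Settle nodes by increasing distance from B:
B: 0
F: 11  (via B)
I: 12  (via B)
C: 13  (via B)
A: 18  (via C)
Shortest route: B → C → A = 18.

18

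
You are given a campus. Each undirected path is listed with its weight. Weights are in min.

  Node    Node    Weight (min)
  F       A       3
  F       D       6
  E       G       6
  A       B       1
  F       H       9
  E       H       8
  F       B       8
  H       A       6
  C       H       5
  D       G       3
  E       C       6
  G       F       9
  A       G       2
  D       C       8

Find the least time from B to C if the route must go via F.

18 min

Shortest B→F: B → A → F = 4
Shortest F→C: F → D → C = 14
Total via F: 4 + 14 = 18 min.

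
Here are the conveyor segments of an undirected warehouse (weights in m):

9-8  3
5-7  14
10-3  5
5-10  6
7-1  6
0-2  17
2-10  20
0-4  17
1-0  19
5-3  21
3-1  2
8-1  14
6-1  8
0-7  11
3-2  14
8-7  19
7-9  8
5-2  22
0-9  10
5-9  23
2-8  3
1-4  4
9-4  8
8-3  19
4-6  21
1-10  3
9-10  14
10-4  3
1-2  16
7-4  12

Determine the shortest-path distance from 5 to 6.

17 m

Shortest distances from 5:
5: 0
10: 6  (via 5)
1: 9  (via 10)
4: 9  (via 10)
3: 11  (via 10)
7: 14  (via 5)
6: 17  (via 1)
Shortest route: 5 → 10 → 1 → 6 = 17 m.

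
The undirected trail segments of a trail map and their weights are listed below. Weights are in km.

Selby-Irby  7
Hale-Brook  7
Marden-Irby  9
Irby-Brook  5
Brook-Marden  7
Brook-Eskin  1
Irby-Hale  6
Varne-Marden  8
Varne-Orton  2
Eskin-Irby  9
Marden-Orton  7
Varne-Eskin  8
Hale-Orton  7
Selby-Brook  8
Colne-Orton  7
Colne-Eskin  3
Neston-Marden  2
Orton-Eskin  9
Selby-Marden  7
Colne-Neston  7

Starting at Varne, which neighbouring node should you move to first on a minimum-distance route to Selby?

Candidate routes:
Varne–Orton–Marden–Selby: 2+7+7 = 16
Varne–Marden–Selby: 8+7 = 15
The minimum is 15 km via Varne–Marden–Selby.
So from Varne the first move is to Marden.

Marden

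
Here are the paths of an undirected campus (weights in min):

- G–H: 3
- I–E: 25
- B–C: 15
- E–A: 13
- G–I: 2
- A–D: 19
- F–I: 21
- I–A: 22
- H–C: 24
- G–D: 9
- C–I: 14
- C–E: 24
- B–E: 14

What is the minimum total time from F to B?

50 min

Candidate routes:
F - I - E - B: 21+25+14 = 60
F - I - A - E - B: 21+22+13+14 = 70
F - I - G - H - C - B: 21+2+3+24+15 = 65
F - I - C - B: 21+14+15 = 50
The minimum is 50 min via F - I - C - B.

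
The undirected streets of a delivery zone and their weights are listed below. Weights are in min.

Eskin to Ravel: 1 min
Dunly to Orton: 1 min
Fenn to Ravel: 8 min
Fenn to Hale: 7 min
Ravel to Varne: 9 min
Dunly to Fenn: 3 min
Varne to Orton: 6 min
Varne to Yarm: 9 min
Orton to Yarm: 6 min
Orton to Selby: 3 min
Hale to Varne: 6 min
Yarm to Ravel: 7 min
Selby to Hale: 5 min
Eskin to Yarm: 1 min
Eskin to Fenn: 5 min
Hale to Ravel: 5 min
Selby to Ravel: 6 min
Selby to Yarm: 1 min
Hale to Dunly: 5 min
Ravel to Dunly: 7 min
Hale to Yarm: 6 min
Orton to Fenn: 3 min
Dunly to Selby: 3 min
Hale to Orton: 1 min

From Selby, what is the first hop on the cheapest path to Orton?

Enumerating some paths:
Selby - Hale - Orton: 5+1 = 6
Selby - Dunly - Orton: 3+1 = 4
Selby - Orton: 3 = 3
Cheapest is Selby - Orton at 3 min.
So from Selby the first move is to Orton.

Orton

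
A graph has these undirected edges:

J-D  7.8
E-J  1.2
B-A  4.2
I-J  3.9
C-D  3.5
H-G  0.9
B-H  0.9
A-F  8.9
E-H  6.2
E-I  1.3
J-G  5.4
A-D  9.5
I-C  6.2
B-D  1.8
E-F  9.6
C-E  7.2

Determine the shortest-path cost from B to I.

Running Dijkstra from B:
B: 0
H: 0.9  (via B)
D: 1.8  (via B)
G: 1.8  (via H)
A: 4.2  (via B)
C: 5.3  (via D)
E: 7.1  (via H)
J: 7.2  (via G)
I: 8.4  (via E)
Shortest route: B–H–E–I = 8.4.

8.4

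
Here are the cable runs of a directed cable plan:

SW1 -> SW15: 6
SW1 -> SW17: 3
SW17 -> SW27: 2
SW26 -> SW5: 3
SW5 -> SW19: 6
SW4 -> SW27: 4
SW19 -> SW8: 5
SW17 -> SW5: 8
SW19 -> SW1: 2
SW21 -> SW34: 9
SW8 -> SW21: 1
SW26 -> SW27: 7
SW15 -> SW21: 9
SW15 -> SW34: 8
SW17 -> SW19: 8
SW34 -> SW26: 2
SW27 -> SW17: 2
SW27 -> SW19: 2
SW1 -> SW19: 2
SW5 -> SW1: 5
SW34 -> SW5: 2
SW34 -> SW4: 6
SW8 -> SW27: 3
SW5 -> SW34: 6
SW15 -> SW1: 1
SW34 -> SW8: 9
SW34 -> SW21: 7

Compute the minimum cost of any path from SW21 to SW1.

Settle nodes by increasing distance from SW21:
SW21: 0
SW34: 9  (via SW21)
SW26: 11  (via SW34)
SW5: 11  (via SW34)
SW4: 15  (via SW34)
SW1: 16  (via SW5)
Shortest route: SW21–SW34–SW5–SW1 = 16.

16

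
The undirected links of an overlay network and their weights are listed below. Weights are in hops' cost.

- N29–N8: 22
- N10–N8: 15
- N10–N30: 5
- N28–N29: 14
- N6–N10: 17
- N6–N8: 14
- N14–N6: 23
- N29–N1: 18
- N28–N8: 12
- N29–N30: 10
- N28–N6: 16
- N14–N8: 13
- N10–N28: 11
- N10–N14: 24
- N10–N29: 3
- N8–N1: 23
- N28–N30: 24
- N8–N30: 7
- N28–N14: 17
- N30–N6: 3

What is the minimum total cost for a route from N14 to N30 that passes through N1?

62 hops' cost

Shortest N14→N1: N14–N8–N1 = 36
Shortest N1→N30: N1–N29–N10–N30 = 26
Total via N1: 36 + 26 = 62 hops' cost.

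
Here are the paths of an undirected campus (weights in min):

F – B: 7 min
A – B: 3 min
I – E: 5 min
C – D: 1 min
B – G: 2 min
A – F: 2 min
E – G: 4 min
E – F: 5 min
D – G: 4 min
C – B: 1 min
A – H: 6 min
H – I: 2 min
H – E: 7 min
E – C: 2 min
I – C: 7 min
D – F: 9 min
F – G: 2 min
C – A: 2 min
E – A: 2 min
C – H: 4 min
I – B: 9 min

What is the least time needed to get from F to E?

Shortest distances from F:
F: 0
A: 2  (via F)
G: 2  (via F)
B: 4  (via G)
C: 4  (via A)
E: 4  (via A)
Shortest route: F → A → E = 4 min.

4 min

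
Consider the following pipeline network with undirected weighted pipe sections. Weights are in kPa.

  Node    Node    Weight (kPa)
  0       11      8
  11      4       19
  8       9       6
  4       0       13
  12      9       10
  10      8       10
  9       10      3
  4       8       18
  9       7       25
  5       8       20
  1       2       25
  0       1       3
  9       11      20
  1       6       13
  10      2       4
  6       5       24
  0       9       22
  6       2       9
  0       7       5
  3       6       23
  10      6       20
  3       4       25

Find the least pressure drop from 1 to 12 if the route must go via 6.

39 kPa

Best 1 to 6: 1 → 6 costing 13
Shortest 6→12: 6 → 2 → 10 → 9 → 12 = 26
Total via 6: 13 + 26 = 39 kPa.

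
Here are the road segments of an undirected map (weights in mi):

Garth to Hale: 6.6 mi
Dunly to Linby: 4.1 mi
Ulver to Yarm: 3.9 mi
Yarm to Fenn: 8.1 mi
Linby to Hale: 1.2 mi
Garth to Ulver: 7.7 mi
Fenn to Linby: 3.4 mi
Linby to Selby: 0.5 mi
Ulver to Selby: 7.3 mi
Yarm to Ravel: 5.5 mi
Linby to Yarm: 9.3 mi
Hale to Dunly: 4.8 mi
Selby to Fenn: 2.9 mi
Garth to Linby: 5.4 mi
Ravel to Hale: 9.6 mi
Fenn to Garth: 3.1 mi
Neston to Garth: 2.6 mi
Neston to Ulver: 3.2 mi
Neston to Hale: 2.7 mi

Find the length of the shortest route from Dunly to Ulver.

10.7 mi

Settle nodes by increasing distance from Dunly:
Dunly: 0
Linby: 4.1  (via Dunly)
Selby: 4.6  (via Linby)
Hale: 4.8  (via Dunly)
Neston: 7.5  (via Hale)
Fenn: 7.5  (via Linby)
Garth: 9.5  (via Linby)
Ulver: 10.7  (via Neston)
Shortest route: Dunly → Hale → Neston → Ulver = 10.7 mi.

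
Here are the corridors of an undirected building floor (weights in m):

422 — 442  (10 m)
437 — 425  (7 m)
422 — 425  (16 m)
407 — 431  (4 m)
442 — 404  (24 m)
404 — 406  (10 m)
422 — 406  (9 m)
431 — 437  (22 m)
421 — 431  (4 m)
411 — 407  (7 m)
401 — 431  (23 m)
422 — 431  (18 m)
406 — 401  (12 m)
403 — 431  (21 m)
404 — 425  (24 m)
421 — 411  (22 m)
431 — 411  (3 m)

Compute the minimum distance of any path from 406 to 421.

31 m

Shortest distances from 406:
406: 0
422: 9  (via 406)
404: 10  (via 406)
401: 12  (via 406)
442: 19  (via 422)
425: 25  (via 422)
431: 27  (via 422)
411: 30  (via 431)
421: 31  (via 431)
Shortest route: 406 → 422 → 431 → 421 = 31 m.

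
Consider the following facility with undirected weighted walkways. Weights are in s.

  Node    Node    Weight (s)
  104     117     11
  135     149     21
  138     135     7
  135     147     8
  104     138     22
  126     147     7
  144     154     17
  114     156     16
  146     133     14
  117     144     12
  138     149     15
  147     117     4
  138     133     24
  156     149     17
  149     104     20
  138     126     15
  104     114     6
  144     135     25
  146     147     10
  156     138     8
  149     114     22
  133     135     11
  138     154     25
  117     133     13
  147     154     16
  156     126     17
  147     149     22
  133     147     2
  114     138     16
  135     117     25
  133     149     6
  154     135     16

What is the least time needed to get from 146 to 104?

25 s

Enumerating some paths:
146–133–147–117–104: 14+2+4+11 = 31
146–147–133–149–104: 10+2+6+20 = 38
146–147–133–117–104: 10+2+13+11 = 36
146–147–117–104: 10+4+11 = 25
Cheapest is 146–147–117–104 at 25 s.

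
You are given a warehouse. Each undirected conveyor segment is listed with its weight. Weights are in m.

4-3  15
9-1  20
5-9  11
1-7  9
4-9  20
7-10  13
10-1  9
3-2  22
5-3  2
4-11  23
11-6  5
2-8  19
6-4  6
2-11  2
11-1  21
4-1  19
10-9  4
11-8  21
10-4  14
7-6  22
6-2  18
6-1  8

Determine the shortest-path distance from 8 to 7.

Settle nodes by increasing distance from 8:
8: 0
2: 19  (via 8)
11: 21  (via 8)
6: 26  (via 11)
4: 32  (via 6)
1: 34  (via 6)
3: 41  (via 2)
5: 43  (via 3)
7: 43  (via 1)
Shortest route: 8 → 11 → 6 → 1 → 7 = 43 m.

43 m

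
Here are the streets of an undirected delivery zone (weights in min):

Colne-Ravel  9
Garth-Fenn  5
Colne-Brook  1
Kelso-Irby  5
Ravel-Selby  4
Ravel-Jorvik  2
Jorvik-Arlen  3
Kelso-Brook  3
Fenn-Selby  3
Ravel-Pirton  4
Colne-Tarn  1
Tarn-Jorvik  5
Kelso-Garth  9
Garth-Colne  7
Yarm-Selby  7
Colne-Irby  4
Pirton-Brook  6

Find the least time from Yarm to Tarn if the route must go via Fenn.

23 min

Shortest Yarm→Fenn: Yarm → Selby → Fenn = 10
Best Fenn to Tarn: Fenn → Garth → Colne → Tarn costing 13
Total via Fenn: 10 + 13 = 23 min.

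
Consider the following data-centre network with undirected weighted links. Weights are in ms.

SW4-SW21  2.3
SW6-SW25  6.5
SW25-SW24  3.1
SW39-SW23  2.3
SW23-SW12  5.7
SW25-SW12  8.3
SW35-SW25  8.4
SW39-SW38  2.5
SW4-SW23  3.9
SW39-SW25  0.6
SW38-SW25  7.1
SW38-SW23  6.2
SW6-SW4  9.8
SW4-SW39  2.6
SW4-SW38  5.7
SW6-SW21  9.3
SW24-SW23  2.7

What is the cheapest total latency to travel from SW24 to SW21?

Candidate routes:
SW24 - SW25 - SW39 - SW23 - SW4 - SW21: 3.1+0.6+2.3+3.9+2.3 = 12.2
SW24 - SW23 - SW39 - SW4 - SW21: 2.7+2.3+2.6+2.3 = 9.9
SW24 - SW23 - SW4 - SW21: 2.7+3.9+2.3 = 8.9
SW24 - SW25 - SW39 - SW4 - SW21: 3.1+0.6+2.6+2.3 = 8.6
Cheapest is SW24 - SW25 - SW39 - SW4 - SW21 at 8.6 ms.

8.6 ms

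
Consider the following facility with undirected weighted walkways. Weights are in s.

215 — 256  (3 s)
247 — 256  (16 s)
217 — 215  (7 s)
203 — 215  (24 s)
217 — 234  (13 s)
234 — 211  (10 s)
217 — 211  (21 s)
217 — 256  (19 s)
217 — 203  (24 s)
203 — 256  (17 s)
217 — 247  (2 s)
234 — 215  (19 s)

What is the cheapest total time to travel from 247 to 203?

26 s

Compare a few routes:
247 → 217 → 203: 2+24 = 26
247 → 217 → 215 → 256 → 203: 2+7+3+17 = 29
The minimum is 26 s via 247 → 217 → 203.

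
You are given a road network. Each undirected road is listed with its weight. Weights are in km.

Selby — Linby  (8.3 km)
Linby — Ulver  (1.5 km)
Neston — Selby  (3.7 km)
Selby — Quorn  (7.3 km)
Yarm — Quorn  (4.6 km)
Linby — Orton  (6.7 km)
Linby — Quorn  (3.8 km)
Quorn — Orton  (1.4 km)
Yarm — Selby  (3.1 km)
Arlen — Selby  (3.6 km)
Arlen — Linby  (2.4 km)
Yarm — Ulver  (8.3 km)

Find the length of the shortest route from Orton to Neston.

Candidate routes:
Orton - Quorn - Selby - Neston: 1.4+7.3+3.7 = 12.4
Orton - Quorn - Yarm - Selby - Neston: 1.4+4.6+3.1+3.7 = 12.8
Cheapest is Orton - Quorn - Selby - Neston at 12.4 km.

12.4 km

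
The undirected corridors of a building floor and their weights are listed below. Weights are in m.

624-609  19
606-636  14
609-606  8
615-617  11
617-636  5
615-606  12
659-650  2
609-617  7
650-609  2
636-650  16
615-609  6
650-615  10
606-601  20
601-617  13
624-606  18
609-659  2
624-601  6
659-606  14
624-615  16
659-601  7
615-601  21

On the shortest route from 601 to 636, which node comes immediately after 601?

617

Enumerating some paths:
601–659–609–617–636: 7+2+7+5 = 21
601–659–650–609–617–636: 7+2+2+7+5 = 23
601–617–636: 13+5 = 18
The minimum is 18 m via 601–617–636.
So from 601 the first move is to 617.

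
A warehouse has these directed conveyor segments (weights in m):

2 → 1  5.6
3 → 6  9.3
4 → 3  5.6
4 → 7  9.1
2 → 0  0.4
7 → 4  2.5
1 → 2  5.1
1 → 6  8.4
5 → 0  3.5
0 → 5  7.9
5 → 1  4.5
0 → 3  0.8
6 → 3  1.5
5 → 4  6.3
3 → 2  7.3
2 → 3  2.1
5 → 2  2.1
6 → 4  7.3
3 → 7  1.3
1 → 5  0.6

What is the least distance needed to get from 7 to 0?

Settle nodes by increasing distance from 7:
7: 0
4: 2.5  (via 7)
3: 8.1  (via 4)
2: 15.4  (via 3)
0: 15.8  (via 2)
Shortest route: 7 → 4 → 3 → 2 → 0 = 15.8 m.

15.8 m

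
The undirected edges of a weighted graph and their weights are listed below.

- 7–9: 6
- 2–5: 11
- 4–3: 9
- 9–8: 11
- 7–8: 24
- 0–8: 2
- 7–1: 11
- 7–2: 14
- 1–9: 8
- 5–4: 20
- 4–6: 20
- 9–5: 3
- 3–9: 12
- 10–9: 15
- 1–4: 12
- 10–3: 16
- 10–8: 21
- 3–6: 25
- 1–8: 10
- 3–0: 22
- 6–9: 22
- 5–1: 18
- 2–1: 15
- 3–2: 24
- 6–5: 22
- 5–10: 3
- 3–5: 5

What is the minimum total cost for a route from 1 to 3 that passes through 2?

Shortest 1→2: 1–2 = 15
Shortest 2→3: 2–5–3 = 16
Total via 2: 15 + 16 = 31.

31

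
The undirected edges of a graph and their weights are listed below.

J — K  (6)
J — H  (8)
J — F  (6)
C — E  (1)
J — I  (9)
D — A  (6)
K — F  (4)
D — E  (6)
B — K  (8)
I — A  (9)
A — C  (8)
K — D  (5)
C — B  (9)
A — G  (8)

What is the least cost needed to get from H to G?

Shortest distances from H:
H: 0
J: 8  (via H)
F: 14  (via J)
K: 14  (via J)
I: 17  (via J)
D: 19  (via K)
B: 22  (via K)
A: 25  (via D)
E: 25  (via D)
C: 26  (via E)
G: 33  (via A)
Shortest route: H → J → K → D → A → G = 33.

33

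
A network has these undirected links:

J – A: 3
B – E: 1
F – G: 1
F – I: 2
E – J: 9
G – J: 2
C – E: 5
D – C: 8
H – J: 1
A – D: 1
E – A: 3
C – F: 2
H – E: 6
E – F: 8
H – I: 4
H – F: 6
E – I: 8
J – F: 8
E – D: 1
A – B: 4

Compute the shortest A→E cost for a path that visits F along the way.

Best A to F: A → J → G → F costing 6
Shortest F→E: F → C → E = 7
Total via F: 6 + 7 = 13.

13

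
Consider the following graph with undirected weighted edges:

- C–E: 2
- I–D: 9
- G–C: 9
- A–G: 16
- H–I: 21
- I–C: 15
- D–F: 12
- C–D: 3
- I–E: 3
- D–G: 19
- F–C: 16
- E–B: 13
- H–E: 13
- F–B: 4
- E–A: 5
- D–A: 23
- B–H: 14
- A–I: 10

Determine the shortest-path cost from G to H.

Running Dijkstra from G:
G: 0
C: 9  (via G)
E: 11  (via C)
D: 12  (via C)
I: 14  (via E)
A: 16  (via G)
B: 24  (via E)
F: 24  (via D)
H: 24  (via E)
Shortest route: G–C–E–H = 24.

24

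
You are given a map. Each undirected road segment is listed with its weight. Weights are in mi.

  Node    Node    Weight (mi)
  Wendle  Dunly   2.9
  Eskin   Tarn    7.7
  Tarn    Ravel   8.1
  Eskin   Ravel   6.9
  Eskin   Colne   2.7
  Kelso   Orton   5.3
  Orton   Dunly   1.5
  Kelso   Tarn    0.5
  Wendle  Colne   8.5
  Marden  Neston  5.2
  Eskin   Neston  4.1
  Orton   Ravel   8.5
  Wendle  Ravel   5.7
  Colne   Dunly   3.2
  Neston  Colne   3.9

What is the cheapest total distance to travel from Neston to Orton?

Compare a few routes:
Neston - Colne - Dunly - Orton: 3.9+3.2+1.5 = 8.6
Neston - Eskin - Colne - Dunly - Orton: 4.1+2.7+3.2+1.5 = 11.5
The minimum is 8.6 mi via Neston - Colne - Dunly - Orton.

8.6 mi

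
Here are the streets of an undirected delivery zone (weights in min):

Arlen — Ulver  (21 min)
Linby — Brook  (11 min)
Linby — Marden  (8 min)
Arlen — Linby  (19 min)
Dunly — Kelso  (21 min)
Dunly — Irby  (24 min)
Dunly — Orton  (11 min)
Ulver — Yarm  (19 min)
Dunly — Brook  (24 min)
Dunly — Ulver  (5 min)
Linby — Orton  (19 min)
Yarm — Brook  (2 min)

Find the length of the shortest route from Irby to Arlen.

50 min

Settle nodes by increasing distance from Irby:
Irby: 0
Dunly: 24  (via Irby)
Ulver: 29  (via Dunly)
Orton: 35  (via Dunly)
Kelso: 45  (via Dunly)
Brook: 48  (via Dunly)
Yarm: 48  (via Ulver)
Arlen: 50  (via Ulver)
Shortest route: Irby → Dunly → Ulver → Arlen = 50 min.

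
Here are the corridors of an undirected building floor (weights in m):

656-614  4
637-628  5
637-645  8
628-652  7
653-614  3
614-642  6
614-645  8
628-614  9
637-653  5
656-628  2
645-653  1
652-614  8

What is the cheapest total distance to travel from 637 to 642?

14 m

Shortest distances from 637:
637: 0
653: 5  (via 637)
628: 5  (via 637)
645: 6  (via 653)
656: 7  (via 628)
614: 8  (via 653)
652: 12  (via 628)
642: 14  (via 614)
Shortest route: 637–653–614–642 = 14 m.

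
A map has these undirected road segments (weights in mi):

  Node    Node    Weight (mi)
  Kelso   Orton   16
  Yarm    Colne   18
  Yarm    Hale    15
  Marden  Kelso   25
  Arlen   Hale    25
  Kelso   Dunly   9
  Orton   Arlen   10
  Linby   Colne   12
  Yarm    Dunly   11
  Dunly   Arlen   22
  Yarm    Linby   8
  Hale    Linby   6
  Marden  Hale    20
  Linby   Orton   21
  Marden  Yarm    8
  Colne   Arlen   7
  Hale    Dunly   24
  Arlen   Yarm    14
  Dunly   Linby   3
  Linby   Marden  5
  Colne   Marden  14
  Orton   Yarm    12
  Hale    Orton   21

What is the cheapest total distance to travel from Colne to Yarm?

18 mi

Enumerating some paths:
Colne - Marden - Yarm: 14+8 = 22
Colne - Yarm: 18 = 18
Colne - Arlen - Yarm: 7+14 = 21
Colne - Linby - Yarm: 12+8 = 20
Cheapest is Colne - Yarm at 18 mi.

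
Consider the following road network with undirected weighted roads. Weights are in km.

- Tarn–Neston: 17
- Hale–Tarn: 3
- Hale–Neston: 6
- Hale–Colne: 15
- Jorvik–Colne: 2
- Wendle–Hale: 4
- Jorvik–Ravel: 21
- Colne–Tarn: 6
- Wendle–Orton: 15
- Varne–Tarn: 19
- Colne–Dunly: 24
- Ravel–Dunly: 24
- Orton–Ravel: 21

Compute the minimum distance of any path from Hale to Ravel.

32 km

Shortest distances from Hale:
Hale: 0
Tarn: 3  (via Hale)
Wendle: 4  (via Hale)
Neston: 6  (via Hale)
Colne: 9  (via Tarn)
Jorvik: 11  (via Colne)
Orton: 19  (via Wendle)
Varne: 22  (via Tarn)
Ravel: 32  (via Jorvik)
Shortest route: Hale–Tarn–Colne–Jorvik–Ravel = 32 km.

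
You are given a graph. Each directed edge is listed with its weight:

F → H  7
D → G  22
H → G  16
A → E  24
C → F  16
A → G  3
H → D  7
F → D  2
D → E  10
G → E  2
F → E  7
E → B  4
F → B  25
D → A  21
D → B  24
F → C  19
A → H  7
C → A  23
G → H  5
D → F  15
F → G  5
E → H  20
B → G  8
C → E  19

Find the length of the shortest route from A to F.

29

Shortest distances from A:
A: 0
G: 3  (via A)
E: 5  (via G)
H: 7  (via A)
B: 9  (via E)
D: 14  (via H)
F: 29  (via D)
Shortest route: A → H → D → F = 29.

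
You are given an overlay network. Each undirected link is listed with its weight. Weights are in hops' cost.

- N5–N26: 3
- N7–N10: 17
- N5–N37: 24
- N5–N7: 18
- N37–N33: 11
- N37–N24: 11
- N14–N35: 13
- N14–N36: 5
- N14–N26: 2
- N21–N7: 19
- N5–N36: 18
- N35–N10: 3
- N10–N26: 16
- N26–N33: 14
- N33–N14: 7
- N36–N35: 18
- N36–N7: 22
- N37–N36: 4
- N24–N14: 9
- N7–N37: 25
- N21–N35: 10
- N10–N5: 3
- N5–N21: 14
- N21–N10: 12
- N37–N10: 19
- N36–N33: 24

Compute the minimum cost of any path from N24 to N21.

28 hops' cost

Running Dijkstra from N24:
N24: 0
N14: 9  (via N24)
N26: 11  (via N14)
N37: 11  (via N24)
N5: 14  (via N26)
N36: 14  (via N14)
N33: 16  (via N14)
N10: 17  (via N5)
N35: 20  (via N10)
N21: 28  (via N5)
Shortest route: N24–N14–N26–N5–N21 = 28 hops' cost.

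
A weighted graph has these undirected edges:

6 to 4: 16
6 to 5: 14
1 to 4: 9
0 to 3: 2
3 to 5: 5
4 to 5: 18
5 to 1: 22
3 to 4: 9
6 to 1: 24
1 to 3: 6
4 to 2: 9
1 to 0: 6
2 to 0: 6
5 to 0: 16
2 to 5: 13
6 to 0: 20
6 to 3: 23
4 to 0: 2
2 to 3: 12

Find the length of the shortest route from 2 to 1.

12

Running Dijkstra from 2:
2: 0
0: 6  (via 2)
3: 8  (via 0)
4: 8  (via 0)
1: 12  (via 0)
Shortest route: 2 → 0 → 1 = 12.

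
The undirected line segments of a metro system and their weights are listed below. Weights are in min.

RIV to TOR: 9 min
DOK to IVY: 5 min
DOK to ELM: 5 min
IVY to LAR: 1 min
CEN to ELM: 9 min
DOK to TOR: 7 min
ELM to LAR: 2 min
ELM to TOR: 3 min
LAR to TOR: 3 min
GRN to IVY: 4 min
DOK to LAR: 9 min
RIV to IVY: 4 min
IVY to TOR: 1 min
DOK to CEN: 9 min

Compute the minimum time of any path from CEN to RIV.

16 min

Candidate routes:
CEN–ELM–LAR–TOR–IVY–RIV: 9+2+3+1+4 = 19
CEN–ELM–TOR–IVY–RIV: 9+3+1+4 = 17
CEN–ELM–LAR–IVY–RIV: 9+2+1+4 = 16
CEN–DOK–IVY–RIV: 9+5+4 = 18
The minimum is 16 min via CEN–ELM–LAR–IVY–RIV.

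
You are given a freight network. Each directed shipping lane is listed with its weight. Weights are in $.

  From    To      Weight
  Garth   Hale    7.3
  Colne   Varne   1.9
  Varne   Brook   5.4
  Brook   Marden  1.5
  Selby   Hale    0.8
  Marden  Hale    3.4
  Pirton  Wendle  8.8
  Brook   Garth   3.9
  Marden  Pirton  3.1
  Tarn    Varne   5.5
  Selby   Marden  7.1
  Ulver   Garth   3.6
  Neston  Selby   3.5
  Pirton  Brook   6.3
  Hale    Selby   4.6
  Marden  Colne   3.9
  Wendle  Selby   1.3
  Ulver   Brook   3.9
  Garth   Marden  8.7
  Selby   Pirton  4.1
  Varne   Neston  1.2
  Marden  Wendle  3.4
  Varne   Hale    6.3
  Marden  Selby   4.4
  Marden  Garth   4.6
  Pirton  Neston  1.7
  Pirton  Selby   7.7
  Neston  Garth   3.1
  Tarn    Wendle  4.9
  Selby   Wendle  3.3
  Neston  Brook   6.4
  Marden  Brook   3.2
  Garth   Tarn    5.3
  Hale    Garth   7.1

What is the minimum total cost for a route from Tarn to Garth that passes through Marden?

Best Tarn to Marden: Tarn–Varne–Brook–Marden costing 12.4
Shortest Marden→Garth: Marden–Garth = 4.6
Total via Marden: 12.4 + 4.6 = $17.

$17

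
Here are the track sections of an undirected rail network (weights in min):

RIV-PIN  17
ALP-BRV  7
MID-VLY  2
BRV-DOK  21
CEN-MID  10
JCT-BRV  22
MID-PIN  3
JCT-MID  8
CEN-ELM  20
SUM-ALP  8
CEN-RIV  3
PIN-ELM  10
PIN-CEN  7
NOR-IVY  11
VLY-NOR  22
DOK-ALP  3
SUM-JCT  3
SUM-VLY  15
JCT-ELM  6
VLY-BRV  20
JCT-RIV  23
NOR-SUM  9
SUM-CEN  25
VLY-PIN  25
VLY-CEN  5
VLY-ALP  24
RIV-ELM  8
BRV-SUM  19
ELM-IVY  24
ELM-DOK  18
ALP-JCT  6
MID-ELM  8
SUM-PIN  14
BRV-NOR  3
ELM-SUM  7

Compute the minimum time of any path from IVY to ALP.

21 min

Running Dijkstra from IVY:
IVY: 0
NOR: 11  (via IVY)
BRV: 14  (via NOR)
SUM: 20  (via NOR)
ALP: 21  (via BRV)
Shortest route: IVY → NOR → BRV → ALP = 21 min.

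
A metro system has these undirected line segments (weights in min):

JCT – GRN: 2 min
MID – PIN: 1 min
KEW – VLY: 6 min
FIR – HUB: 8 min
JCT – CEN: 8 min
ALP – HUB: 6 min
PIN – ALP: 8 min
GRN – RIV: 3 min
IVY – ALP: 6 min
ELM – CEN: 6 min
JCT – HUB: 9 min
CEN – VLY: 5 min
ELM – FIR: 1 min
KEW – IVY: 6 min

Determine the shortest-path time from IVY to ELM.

Enumerating some paths:
IVY - ALP - HUB - FIR - ELM: 6+6+8+1 = 21
IVY - KEW - VLY - CEN - JCT - HUB - FIR - ELM: 6+6+5+8+9+8+1 = 43
IVY - KEW - VLY - CEN - ELM: 6+6+5+6 = 23
IVY - ALP - HUB - JCT - CEN - ELM: 6+6+9+8+6 = 35
The minimum is 21 min via IVY - ALP - HUB - FIR - ELM.

21 min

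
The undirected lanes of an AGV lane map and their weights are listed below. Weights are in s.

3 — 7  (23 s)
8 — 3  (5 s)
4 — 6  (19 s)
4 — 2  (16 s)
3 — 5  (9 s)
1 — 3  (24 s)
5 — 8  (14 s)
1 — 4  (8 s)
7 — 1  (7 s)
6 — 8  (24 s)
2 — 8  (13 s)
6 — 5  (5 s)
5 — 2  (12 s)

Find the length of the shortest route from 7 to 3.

Running Dijkstra from 7:
7: 0
1: 7  (via 7)
4: 15  (via 1)
3: 23  (via 7)
Shortest route: 7 → 3 = 23 s.

23 s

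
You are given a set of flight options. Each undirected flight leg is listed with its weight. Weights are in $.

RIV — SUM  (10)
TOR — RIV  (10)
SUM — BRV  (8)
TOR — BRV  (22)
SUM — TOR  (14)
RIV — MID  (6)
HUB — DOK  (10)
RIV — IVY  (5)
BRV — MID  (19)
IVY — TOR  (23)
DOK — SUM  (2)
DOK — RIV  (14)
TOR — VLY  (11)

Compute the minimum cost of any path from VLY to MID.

$27

Settle nodes by increasing distance from VLY:
VLY: 0
TOR: 11  (via VLY)
RIV: 21  (via TOR)
SUM: 25  (via TOR)
IVY: 26  (via RIV)
DOK: 27  (via SUM)
MID: 27  (via RIV)
Shortest route: VLY → TOR → RIV → MID = $27.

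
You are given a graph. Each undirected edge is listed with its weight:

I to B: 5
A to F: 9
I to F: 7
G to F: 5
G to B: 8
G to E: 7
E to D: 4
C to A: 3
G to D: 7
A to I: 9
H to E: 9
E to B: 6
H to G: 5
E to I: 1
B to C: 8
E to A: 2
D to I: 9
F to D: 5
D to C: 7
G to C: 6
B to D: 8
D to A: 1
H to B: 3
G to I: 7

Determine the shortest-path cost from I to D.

4

Shortest distances from I:
I: 0
E: 1  (via I)
A: 3  (via E)
D: 4  (via A)
Shortest route: I → E → A → D = 4.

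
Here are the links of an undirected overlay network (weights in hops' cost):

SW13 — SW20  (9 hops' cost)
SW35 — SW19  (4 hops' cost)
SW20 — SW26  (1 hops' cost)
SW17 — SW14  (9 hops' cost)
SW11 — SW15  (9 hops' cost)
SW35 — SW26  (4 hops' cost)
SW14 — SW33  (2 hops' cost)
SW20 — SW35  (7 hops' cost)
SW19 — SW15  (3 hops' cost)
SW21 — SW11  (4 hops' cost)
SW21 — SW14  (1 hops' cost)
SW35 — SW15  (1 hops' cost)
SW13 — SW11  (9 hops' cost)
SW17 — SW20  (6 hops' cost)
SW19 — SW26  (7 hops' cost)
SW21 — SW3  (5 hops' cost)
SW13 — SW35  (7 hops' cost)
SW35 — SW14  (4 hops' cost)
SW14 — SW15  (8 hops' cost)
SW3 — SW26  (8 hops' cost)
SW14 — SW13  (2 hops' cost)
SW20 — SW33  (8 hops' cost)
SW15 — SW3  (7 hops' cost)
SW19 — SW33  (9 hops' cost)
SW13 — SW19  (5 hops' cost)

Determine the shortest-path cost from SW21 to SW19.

8 hops' cost

Compare a few routes:
SW21 - SW14 - SW35 - SW15 - SW19: 1+4+1+3 = 9
SW21 - SW14 - SW13 - SW19: 1+2+5 = 8
SW21 - SW14 - SW35 - SW19: 1+4+4 = 9
The minimum is 8 hops' cost via SW21 - SW14 - SW13 - SW19.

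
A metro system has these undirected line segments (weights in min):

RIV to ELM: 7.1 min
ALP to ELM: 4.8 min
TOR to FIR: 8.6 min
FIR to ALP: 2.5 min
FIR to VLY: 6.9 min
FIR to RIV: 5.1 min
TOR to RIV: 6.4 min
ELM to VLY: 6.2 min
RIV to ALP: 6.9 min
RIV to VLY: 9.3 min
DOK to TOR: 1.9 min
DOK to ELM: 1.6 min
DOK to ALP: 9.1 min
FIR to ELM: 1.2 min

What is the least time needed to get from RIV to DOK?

7.9 min

Compare a few routes:
RIV → TOR → DOK: 6.4+1.9 = 8.3
RIV → ALP → FIR → ELM → DOK: 6.9+2.5+1.2+1.6 = 12.2
RIV → FIR → ELM → DOK: 5.1+1.2+1.6 = 7.9
RIV → ELM → DOK: 7.1+1.6 = 8.7
Cheapest is RIV → FIR → ELM → DOK at 7.9 min.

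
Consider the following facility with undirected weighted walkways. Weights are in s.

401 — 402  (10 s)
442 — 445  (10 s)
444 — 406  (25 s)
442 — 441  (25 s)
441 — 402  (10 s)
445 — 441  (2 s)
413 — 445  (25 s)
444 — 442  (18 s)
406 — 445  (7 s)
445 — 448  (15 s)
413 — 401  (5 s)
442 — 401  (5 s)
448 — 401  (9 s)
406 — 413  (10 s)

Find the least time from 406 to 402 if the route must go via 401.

Shortest 406→401: 406–413–401 = 15
Best 401 to 402: 401–402 costing 10
Total via 401: 15 + 10 = 25 s.

25 s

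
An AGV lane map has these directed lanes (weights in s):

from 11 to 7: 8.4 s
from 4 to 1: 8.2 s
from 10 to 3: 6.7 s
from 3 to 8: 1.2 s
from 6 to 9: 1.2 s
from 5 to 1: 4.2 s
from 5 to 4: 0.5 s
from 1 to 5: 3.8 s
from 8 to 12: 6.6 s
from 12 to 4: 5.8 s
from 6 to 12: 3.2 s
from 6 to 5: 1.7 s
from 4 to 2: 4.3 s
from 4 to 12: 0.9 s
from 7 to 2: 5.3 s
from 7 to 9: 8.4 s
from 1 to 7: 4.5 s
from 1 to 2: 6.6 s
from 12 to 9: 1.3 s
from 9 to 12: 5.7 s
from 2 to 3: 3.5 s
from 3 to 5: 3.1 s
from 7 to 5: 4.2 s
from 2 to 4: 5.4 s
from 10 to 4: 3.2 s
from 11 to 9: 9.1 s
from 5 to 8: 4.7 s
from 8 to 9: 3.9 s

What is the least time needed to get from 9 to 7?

Enumerating some paths:
9–12–4–1–7: 5.7+5.8+8.2+4.5 = 24.2
9–12–4–2–3–5–1–7: 5.7+5.8+4.3+3.5+3.1+4.2+4.5 = 31.1
The minimum is 24.2 s via 9–12–4–1–7.

24.2 s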